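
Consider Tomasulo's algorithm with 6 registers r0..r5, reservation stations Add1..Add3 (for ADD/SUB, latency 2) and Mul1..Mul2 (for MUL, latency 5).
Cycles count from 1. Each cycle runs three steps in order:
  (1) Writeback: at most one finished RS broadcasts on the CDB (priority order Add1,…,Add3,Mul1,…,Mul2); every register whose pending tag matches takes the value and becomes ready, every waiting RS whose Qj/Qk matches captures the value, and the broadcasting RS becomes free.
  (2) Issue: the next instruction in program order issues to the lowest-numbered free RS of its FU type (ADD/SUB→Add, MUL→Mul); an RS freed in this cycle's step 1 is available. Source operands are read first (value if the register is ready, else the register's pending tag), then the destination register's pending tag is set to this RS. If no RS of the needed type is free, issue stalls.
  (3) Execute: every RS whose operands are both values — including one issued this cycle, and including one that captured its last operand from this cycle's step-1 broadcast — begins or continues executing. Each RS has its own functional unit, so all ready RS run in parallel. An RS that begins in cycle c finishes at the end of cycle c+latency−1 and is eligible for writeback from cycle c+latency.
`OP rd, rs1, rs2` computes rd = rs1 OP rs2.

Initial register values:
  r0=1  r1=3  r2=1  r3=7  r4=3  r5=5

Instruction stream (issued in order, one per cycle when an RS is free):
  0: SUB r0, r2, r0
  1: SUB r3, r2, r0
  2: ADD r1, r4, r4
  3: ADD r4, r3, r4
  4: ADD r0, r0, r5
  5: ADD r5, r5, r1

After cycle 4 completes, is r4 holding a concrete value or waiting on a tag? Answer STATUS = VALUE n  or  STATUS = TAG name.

  c1: issue SUB r0<-Add1  regs: r0:Add1,r1:3,r2:1,r3:7,r4:3,r5:5
  c2: issue SUB r3<-Add2  regs: r0:Add1,r1:3,r2:1,r3:Add2,r4:3,r5:5
  c3: CDB Add1=0; issue ADD r1<-Add1  regs: r0:0,r1:Add1,r2:1,r3:Add2,r4:3,r5:5
  c4: issue ADD r4<-Add3  regs: r0:0,r1:Add1,r2:1,r3:Add2,r4:Add3,r5:5

STATUS = TAG Add3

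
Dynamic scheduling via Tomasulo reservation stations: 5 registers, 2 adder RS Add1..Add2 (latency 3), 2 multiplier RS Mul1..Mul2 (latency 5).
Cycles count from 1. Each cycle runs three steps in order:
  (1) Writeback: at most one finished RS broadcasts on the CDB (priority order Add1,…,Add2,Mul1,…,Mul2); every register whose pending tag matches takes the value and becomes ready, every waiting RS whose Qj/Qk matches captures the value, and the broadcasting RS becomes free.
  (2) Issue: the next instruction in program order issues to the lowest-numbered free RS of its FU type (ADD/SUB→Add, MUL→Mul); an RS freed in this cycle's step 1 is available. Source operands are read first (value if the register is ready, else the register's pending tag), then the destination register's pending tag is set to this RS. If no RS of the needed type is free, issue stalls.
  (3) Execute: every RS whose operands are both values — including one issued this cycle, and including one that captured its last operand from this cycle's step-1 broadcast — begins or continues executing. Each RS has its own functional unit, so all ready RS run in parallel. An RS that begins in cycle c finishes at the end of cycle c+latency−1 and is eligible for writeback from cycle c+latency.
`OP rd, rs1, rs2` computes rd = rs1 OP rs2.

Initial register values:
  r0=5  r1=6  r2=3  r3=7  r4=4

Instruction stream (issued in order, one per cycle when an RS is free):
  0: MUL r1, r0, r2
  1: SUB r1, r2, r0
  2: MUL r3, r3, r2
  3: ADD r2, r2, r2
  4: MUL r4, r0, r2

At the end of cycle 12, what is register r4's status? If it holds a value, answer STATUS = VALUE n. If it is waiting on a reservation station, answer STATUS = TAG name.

  c1: issue MUL r1<-Mul1  regs: r0:5,r1:Mul1,r2:3,r3:7,r4:4
  c2: issue SUB r1<-Add1  regs: r0:5,r1:Add1,r2:3,r3:7,r4:4
  c3: issue MUL r3<-Mul2  regs: r0:5,r1:Add1,r2:3,r3:Mul2,r4:4
  c4: issue ADD r2<-Add2  regs: r0:5,r1:Add1,r2:Add2,r3:Mul2,r4:4
  c5: CDB Add1=-2; stall  regs: r0:5,r1:-2,r2:Add2,r3:Mul2,r4:4
  c6: CDB Mul1=15; issue MUL r4<-Mul1  regs: r0:5,r1:-2,r2:Add2,r3:Mul2,r4:Mul1
  c7: CDB Add2=6  regs: r0:5,r1:-2,r2:6,r3:Mul2,r4:Mul1
  c8: CDB Mul2=21  regs: r0:5,r1:-2,r2:6,r3:21,r4:Mul1
  c9: -  regs: r0:5,r1:-2,r2:6,r3:21,r4:Mul1
  c10: -  regs: r0:5,r1:-2,r2:6,r3:21,r4:Mul1
  c11: -  regs: r0:5,r1:-2,r2:6,r3:21,r4:Mul1
  c12: CDB Mul1=30  regs: r0:5,r1:-2,r2:6,r3:21,r4:30

STATUS = VALUE 30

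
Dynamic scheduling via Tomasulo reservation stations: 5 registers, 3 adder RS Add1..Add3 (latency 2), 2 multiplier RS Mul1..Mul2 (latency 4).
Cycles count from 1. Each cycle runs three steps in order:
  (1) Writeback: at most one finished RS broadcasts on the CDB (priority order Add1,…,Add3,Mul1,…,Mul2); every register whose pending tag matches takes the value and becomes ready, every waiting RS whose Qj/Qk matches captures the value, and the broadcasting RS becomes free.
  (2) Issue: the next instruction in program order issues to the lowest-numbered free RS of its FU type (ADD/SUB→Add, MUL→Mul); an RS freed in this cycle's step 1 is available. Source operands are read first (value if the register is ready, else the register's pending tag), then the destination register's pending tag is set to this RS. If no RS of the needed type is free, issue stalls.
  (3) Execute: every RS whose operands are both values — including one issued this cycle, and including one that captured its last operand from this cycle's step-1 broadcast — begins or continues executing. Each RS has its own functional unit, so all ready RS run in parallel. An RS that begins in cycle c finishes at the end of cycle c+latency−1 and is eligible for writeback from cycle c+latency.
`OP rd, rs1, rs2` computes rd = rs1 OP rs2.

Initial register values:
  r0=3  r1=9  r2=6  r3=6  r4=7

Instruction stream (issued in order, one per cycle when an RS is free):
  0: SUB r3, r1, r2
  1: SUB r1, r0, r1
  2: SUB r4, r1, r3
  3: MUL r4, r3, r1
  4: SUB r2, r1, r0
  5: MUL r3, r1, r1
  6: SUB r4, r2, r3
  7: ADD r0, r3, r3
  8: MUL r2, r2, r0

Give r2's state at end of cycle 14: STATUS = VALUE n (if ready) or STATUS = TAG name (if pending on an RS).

STATUS = TAG Mul1

cycle 1: issue SUB r3<-Add1 // r0:3,r1:9,r2:6,r3:Add1,r4:7
cycle 2: issue SUB r1<-Add2 // r0:3,r1:Add2,r2:6,r3:Add1,r4:7
cycle 3: CDB Add1=3; issue SUB r4<-Add1 // r0:3,r1:Add2,r2:6,r3:3,r4:Add1
cycle 4: CDB Add2=-6; issue MUL r4<-Mul1 // r0:3,r1:-6,r2:6,r3:3,r4:Mul1
cycle 5: issue SUB r2<-Add2 // r0:3,r1:-6,r2:Add2,r3:3,r4:Mul1
cycle 6: CDB Add1=-9; issue MUL r3<-Mul2 // r0:3,r1:-6,r2:Add2,r3:Mul2,r4:Mul1
cycle 7: CDB Add2=-9; issue SUB r4<-Add1 // r0:3,r1:-6,r2:-9,r3:Mul2,r4:Add1
cycle 8: CDB Mul1=-18; issue ADD r0<-Add2 // r0:Add2,r1:-6,r2:-9,r3:Mul2,r4:Add1
cycle 9: issue MUL r2<-Mul1 // r0:Add2,r1:-6,r2:Mul1,r3:Mul2,r4:Add1
cycle 10: CDB Mul2=36 // r0:Add2,r1:-6,r2:Mul1,r3:36,r4:Add1
cycle 11: - // r0:Add2,r1:-6,r2:Mul1,r3:36,r4:Add1
cycle 12: CDB Add1=-45 // r0:Add2,r1:-6,r2:Mul1,r3:36,r4:-45
cycle 13: CDB Add2=72 // r0:72,r1:-6,r2:Mul1,r3:36,r4:-45
cycle 14: - // r0:72,r1:-6,r2:Mul1,r3:36,r4:-45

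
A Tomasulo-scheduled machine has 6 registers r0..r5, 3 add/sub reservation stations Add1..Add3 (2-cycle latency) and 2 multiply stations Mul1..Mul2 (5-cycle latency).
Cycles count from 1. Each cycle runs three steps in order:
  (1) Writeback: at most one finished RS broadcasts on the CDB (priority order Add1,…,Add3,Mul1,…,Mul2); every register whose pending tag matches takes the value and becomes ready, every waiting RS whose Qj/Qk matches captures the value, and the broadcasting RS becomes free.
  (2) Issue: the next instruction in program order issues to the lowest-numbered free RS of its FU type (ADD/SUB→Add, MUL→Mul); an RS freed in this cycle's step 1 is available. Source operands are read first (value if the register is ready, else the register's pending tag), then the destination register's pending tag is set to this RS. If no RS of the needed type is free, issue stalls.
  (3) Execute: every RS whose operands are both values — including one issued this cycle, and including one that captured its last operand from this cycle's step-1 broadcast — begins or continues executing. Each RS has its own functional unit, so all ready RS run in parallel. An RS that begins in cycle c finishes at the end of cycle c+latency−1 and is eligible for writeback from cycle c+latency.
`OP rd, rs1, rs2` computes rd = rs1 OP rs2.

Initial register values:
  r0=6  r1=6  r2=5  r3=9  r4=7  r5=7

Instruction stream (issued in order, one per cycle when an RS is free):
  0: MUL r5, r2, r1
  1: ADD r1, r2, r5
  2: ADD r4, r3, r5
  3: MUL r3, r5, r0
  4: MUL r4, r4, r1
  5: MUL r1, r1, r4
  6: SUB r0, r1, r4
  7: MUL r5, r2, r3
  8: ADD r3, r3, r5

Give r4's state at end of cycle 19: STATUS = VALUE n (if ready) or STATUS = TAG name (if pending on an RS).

STATUS = VALUE 1365

cycle 1: issue MUL r5<-Mul1 // r0:6,r1:6,r2:5,r3:9,r4:7,r5:Mul1
cycle 2: issue ADD r1<-Add1 // r0:6,r1:Add1,r2:5,r3:9,r4:7,r5:Mul1
cycle 3: issue ADD r4<-Add2 // r0:6,r1:Add1,r2:5,r3:9,r4:Add2,r5:Mul1
cycle 4: issue MUL r3<-Mul2 // r0:6,r1:Add1,r2:5,r3:Mul2,r4:Add2,r5:Mul1
cycle 5: stall // r0:6,r1:Add1,r2:5,r3:Mul2,r4:Add2,r5:Mul1
cycle 6: CDB Mul1=30; issue MUL r4<-Mul1 // r0:6,r1:Add1,r2:5,r3:Mul2,r4:Mul1,r5:30
cycle 7: stall // r0:6,r1:Add1,r2:5,r3:Mul2,r4:Mul1,r5:30
cycle 8: CDB Add1=35; stall // r0:6,r1:35,r2:5,r3:Mul2,r4:Mul1,r5:30
cycle 9: CDB Add2=39; stall // r0:6,r1:35,r2:5,r3:Mul2,r4:Mul1,r5:30
cycle 10: stall // r0:6,r1:35,r2:5,r3:Mul2,r4:Mul1,r5:30
cycle 11: CDB Mul2=180; issue MUL r1<-Mul2 // r0:6,r1:Mul2,r2:5,r3:180,r4:Mul1,r5:30
cycle 12: issue SUB r0<-Add1 // r0:Add1,r1:Mul2,r2:5,r3:180,r4:Mul1,r5:30
cycle 13: stall // r0:Add1,r1:Mul2,r2:5,r3:180,r4:Mul1,r5:30
cycle 14: CDB Mul1=1365; issue MUL r5<-Mul1 // r0:Add1,r1:Mul2,r2:5,r3:180,r4:1365,r5:Mul1
cycle 15: issue ADD r3<-Add2 // r0:Add1,r1:Mul2,r2:5,r3:Add2,r4:1365,r5:Mul1
cycle 16: - // r0:Add1,r1:Mul2,r2:5,r3:Add2,r4:1365,r5:Mul1
cycle 17: - // r0:Add1,r1:Mul2,r2:5,r3:Add2,r4:1365,r5:Mul1
cycle 18: - // r0:Add1,r1:Mul2,r2:5,r3:Add2,r4:1365,r5:Mul1
cycle 19: CDB Mul1=900 // r0:Add1,r1:Mul2,r2:5,r3:Add2,r4:1365,r5:900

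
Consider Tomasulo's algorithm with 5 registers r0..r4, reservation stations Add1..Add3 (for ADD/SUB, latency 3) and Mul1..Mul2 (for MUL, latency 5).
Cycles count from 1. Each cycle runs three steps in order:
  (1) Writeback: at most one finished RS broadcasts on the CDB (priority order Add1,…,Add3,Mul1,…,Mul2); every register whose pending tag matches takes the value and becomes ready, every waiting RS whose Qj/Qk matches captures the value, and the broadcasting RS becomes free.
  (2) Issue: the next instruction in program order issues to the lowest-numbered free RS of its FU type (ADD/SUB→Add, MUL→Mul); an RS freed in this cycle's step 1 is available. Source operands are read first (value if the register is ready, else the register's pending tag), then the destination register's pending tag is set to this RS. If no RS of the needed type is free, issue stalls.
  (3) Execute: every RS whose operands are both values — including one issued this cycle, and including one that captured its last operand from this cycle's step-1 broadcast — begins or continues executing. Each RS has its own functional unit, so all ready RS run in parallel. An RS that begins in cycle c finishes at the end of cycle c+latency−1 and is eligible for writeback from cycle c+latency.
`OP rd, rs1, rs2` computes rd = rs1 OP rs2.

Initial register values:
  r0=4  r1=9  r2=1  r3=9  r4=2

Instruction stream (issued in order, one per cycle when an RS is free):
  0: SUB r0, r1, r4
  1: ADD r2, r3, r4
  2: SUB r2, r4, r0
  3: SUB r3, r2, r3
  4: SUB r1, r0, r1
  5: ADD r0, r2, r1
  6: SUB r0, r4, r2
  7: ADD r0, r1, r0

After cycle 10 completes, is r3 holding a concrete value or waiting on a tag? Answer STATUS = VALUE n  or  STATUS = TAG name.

cycle 1: issue SUB r0<-Add1 // r0:Add1,r1:9,r2:1,r3:9,r4:2
cycle 2: issue ADD r2<-Add2 // r0:Add1,r1:9,r2:Add2,r3:9,r4:2
cycle 3: issue SUB r2<-Add3 // r0:Add1,r1:9,r2:Add3,r3:9,r4:2
cycle 4: CDB Add1=7; issue SUB r3<-Add1 // r0:7,r1:9,r2:Add3,r3:Add1,r4:2
cycle 5: CDB Add2=11; issue SUB r1<-Add2 // r0:7,r1:Add2,r2:Add3,r3:Add1,r4:2
cycle 6: stall // r0:7,r1:Add2,r2:Add3,r3:Add1,r4:2
cycle 7: CDB Add3=-5; issue ADD r0<-Add3 // r0:Add3,r1:Add2,r2:-5,r3:Add1,r4:2
cycle 8: CDB Add2=-2; issue SUB r0<-Add2 // r0:Add2,r1:-2,r2:-5,r3:Add1,r4:2
cycle 9: stall // r0:Add2,r1:-2,r2:-5,r3:Add1,r4:2
cycle 10: CDB Add1=-14; issue ADD r0<-Add1 // r0:Add1,r1:-2,r2:-5,r3:-14,r4:2

STATUS = VALUE -14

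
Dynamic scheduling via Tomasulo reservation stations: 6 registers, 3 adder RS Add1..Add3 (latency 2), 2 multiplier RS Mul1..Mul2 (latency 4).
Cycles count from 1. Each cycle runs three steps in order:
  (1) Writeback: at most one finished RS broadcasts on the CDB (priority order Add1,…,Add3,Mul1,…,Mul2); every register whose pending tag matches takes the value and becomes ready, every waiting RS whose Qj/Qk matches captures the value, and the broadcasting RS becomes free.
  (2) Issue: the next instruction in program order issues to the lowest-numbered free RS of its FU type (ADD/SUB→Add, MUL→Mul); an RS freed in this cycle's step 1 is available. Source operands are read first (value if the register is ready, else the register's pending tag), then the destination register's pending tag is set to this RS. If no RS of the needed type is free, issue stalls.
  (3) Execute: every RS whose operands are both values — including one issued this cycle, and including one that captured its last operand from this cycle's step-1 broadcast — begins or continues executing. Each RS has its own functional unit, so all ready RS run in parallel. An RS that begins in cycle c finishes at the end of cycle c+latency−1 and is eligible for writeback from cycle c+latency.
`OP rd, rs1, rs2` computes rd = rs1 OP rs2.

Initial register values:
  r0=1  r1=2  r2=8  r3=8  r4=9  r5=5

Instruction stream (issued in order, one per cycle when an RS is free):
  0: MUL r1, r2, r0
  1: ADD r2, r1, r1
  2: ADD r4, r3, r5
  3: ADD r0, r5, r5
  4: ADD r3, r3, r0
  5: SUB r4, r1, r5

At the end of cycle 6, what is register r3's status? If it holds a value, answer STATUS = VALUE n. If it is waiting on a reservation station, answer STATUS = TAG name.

c1: issue MUL r1<-Mul1 | r0:1,r1:Mul1,r2:8,r3:8,r4:9,r5:5
c2: issue ADD r2<-Add1 | r0:1,r1:Mul1,r2:Add1,r3:8,r4:9,r5:5
c3: issue ADD r4<-Add2 | r0:1,r1:Mul1,r2:Add1,r3:8,r4:Add2,r5:5
c4: issue ADD r0<-Add3 | r0:Add3,r1:Mul1,r2:Add1,r3:8,r4:Add2,r5:5
c5: CDB Add2=13; issue ADD r3<-Add2 | r0:Add3,r1:Mul1,r2:Add1,r3:Add2,r4:13,r5:5
c6: CDB Add3=10; issue SUB r4<-Add3 | r0:10,r1:Mul1,r2:Add1,r3:Add2,r4:Add3,r5:5

STATUS = TAG Add2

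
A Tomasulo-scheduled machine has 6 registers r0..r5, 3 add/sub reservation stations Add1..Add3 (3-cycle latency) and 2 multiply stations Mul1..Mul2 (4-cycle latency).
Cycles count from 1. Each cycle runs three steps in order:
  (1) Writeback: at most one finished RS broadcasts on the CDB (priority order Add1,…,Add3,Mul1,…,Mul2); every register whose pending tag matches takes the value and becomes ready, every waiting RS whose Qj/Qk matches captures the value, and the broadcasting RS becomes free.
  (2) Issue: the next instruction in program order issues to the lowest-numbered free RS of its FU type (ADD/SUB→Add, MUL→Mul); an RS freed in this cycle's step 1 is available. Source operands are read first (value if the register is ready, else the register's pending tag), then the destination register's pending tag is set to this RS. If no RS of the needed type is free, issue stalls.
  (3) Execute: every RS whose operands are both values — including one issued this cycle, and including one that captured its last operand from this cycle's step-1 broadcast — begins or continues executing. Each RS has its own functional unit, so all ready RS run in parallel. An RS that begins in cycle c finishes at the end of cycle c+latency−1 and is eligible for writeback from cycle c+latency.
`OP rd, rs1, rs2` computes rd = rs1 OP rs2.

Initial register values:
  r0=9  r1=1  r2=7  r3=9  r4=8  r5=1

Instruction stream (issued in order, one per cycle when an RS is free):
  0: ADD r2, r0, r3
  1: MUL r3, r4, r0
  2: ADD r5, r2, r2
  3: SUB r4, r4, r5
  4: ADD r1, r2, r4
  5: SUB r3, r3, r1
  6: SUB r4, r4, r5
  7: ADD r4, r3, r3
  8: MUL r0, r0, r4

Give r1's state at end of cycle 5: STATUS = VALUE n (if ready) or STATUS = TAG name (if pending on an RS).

cycle 1: issue ADD r2<-Add1 // r0:9,r1:1,r2:Add1,r3:9,r4:8,r5:1
cycle 2: issue MUL r3<-Mul1 // r0:9,r1:1,r2:Add1,r3:Mul1,r4:8,r5:1
cycle 3: issue ADD r5<-Add2 // r0:9,r1:1,r2:Add1,r3:Mul1,r4:8,r5:Add2
cycle 4: CDB Add1=18; issue SUB r4<-Add1 // r0:9,r1:1,r2:18,r3:Mul1,r4:Add1,r5:Add2
cycle 5: issue ADD r1<-Add3 // r0:9,r1:Add3,r2:18,r3:Mul1,r4:Add1,r5:Add2

STATUS = TAG Add3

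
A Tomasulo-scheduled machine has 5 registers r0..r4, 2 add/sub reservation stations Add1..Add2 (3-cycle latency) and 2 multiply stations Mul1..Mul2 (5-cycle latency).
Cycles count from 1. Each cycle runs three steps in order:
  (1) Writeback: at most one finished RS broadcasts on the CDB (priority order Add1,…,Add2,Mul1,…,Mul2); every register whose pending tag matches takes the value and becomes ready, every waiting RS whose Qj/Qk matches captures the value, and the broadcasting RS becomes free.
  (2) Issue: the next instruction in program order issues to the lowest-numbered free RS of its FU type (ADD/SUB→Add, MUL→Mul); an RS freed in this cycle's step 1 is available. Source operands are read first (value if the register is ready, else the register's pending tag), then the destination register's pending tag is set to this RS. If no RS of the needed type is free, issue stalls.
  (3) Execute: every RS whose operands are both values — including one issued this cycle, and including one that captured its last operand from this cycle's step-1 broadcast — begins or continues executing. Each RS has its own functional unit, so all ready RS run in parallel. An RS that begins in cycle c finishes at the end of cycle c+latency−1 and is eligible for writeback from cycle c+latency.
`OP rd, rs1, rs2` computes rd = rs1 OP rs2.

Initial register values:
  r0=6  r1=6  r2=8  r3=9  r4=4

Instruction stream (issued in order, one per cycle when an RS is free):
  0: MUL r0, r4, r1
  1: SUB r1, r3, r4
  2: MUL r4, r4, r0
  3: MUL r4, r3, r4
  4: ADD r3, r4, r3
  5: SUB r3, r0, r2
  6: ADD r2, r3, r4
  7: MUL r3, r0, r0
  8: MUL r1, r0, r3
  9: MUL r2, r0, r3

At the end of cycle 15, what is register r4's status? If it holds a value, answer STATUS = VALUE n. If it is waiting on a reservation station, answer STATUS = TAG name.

c1: issue MUL r0<-Mul1 | r0:Mul1,r1:6,r2:8,r3:9,r4:4
c2: issue SUB r1<-Add1 | r0:Mul1,r1:Add1,r2:8,r3:9,r4:4
c3: issue MUL r4<-Mul2 | r0:Mul1,r1:Add1,r2:8,r3:9,r4:Mul2
c4: stall | r0:Mul1,r1:Add1,r2:8,r3:9,r4:Mul2
c5: CDB Add1=5; stall | r0:Mul1,r1:5,r2:8,r3:9,r4:Mul2
c6: CDB Mul1=24; issue MUL r4<-Mul1 | r0:24,r1:5,r2:8,r3:9,r4:Mul1
c7: issue ADD r3<-Add1 | r0:24,r1:5,r2:8,r3:Add1,r4:Mul1
c8: issue SUB r3<-Add2 | r0:24,r1:5,r2:8,r3:Add2,r4:Mul1
c9: stall | r0:24,r1:5,r2:8,r3:Add2,r4:Mul1
c10: stall | r0:24,r1:5,r2:8,r3:Add2,r4:Mul1
c11: CDB Add2=16; issue ADD r2<-Add2 | r0:24,r1:5,r2:Add2,r3:16,r4:Mul1
c12: CDB Mul2=96; issue MUL r3<-Mul2 | r0:24,r1:5,r2:Add2,r3:Mul2,r4:Mul1
c13: stall | r0:24,r1:5,r2:Add2,r3:Mul2,r4:Mul1
c14: stall | r0:24,r1:5,r2:Add2,r3:Mul2,r4:Mul1
c15: stall | r0:24,r1:5,r2:Add2,r3:Mul2,r4:Mul1

STATUS = TAG Mul1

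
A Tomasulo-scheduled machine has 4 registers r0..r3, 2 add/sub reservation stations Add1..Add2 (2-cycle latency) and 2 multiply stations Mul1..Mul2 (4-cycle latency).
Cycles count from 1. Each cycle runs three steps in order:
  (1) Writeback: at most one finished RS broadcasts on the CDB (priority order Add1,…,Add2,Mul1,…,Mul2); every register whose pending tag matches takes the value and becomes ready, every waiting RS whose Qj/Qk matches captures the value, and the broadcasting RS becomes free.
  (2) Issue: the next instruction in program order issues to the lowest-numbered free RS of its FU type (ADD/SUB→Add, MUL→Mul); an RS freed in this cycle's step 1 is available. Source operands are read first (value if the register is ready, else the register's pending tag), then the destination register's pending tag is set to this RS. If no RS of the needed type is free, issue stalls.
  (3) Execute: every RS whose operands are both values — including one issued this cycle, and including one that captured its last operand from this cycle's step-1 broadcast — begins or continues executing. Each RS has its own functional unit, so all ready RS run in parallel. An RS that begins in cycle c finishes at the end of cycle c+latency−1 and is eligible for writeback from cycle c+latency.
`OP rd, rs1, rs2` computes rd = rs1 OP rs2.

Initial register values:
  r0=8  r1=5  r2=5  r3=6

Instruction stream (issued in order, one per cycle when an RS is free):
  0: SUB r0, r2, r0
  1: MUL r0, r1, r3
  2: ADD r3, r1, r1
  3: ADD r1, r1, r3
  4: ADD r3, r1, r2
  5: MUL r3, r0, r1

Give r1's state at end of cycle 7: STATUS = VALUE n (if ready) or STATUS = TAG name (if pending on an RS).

STATUS = VALUE 15

c1: issue SUB r0<-Add1 | r0:Add1,r1:5,r2:5,r3:6
c2: issue MUL r0<-Mul1 | r0:Mul1,r1:5,r2:5,r3:6
c3: CDB Add1=-3; issue ADD r3<-Add1 | r0:Mul1,r1:5,r2:5,r3:Add1
c4: issue ADD r1<-Add2 | r0:Mul1,r1:Add2,r2:5,r3:Add1
c5: CDB Add1=10; issue ADD r3<-Add1 | r0:Mul1,r1:Add2,r2:5,r3:Add1
c6: CDB Mul1=30; issue MUL r3<-Mul1 | r0:30,r1:Add2,r2:5,r3:Mul1
c7: CDB Add2=15 | r0:30,r1:15,r2:5,r3:Mul1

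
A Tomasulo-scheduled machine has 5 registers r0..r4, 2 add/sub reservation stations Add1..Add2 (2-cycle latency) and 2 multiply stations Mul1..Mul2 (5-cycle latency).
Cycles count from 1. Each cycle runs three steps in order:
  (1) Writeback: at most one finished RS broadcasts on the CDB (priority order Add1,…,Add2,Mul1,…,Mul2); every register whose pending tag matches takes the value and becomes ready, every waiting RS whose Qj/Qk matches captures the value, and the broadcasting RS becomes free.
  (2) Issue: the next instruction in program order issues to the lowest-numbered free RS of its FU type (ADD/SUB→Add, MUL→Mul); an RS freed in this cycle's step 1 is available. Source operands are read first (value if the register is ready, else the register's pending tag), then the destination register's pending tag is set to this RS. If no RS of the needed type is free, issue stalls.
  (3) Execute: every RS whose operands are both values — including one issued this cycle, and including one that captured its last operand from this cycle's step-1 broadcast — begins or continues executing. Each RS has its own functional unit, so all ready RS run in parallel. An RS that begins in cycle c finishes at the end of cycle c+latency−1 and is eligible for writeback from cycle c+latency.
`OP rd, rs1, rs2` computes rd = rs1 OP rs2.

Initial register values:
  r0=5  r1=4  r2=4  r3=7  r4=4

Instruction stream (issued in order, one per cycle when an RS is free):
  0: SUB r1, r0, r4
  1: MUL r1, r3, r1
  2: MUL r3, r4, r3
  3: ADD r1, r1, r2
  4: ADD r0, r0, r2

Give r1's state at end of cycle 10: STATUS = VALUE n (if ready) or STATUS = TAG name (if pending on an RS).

c1: issue SUB r1<-Add1 | r0:5,r1:Add1,r2:4,r3:7,r4:4
c2: issue MUL r1<-Mul1 | r0:5,r1:Mul1,r2:4,r3:7,r4:4
c3: CDB Add1=1; issue MUL r3<-Mul2 | r0:5,r1:Mul1,r2:4,r3:Mul2,r4:4
c4: issue ADD r1<-Add1 | r0:5,r1:Add1,r2:4,r3:Mul2,r4:4
c5: issue ADD r0<-Add2 | r0:Add2,r1:Add1,r2:4,r3:Mul2,r4:4
c6: - | r0:Add2,r1:Add1,r2:4,r3:Mul2,r4:4
c7: CDB Add2=9 | r0:9,r1:Add1,r2:4,r3:Mul2,r4:4
c8: CDB Mul1=7 | r0:9,r1:Add1,r2:4,r3:Mul2,r4:4
c9: CDB Mul2=28 | r0:9,r1:Add1,r2:4,r3:28,r4:4
c10: CDB Add1=11 | r0:9,r1:11,r2:4,r3:28,r4:4

STATUS = VALUE 11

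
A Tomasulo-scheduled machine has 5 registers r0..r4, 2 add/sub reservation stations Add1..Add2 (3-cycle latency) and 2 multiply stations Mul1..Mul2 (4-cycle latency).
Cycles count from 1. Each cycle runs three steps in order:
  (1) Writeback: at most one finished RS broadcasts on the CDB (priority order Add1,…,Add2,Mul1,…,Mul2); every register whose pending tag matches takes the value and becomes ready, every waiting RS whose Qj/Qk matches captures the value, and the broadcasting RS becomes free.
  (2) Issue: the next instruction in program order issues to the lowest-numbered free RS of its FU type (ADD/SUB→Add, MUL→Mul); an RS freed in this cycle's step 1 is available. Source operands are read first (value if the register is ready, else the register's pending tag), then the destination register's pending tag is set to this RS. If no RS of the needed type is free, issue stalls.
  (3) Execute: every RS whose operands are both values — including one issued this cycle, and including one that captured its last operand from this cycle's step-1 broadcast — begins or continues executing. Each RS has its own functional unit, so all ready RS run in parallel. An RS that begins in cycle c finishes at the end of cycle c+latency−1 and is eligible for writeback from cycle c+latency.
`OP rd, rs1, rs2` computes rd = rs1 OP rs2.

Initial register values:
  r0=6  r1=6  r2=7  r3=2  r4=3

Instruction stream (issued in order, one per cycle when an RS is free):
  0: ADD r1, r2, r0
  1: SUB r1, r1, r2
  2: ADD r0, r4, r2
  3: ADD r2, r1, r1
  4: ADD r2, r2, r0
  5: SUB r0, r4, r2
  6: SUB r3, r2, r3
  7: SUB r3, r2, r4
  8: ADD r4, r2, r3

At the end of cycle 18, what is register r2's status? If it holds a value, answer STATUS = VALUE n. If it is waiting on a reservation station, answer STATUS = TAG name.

c1: issue ADD r1<-Add1 | r0:6,r1:Add1,r2:7,r3:2,r4:3
c2: issue SUB r1<-Add2 | r0:6,r1:Add2,r2:7,r3:2,r4:3
c3: stall | r0:6,r1:Add2,r2:7,r3:2,r4:3
c4: CDB Add1=13; issue ADD r0<-Add1 | r0:Add1,r1:Add2,r2:7,r3:2,r4:3
c5: stall | r0:Add1,r1:Add2,r2:7,r3:2,r4:3
c6: stall | r0:Add1,r1:Add2,r2:7,r3:2,r4:3
c7: CDB Add1=10; issue ADD r2<-Add1 | r0:10,r1:Add2,r2:Add1,r3:2,r4:3
c8: CDB Add2=6; issue ADD r2<-Add2 | r0:10,r1:6,r2:Add2,r3:2,r4:3
c9: stall | r0:10,r1:6,r2:Add2,r3:2,r4:3
c10: stall | r0:10,r1:6,r2:Add2,r3:2,r4:3
c11: CDB Add1=12; issue SUB r0<-Add1 | r0:Add1,r1:6,r2:Add2,r3:2,r4:3
c12: stall | r0:Add1,r1:6,r2:Add2,r3:2,r4:3
c13: stall | r0:Add1,r1:6,r2:Add2,r3:2,r4:3
c14: CDB Add2=22; issue SUB r3<-Add2 | r0:Add1,r1:6,r2:22,r3:Add2,r4:3
c15: stall | r0:Add1,r1:6,r2:22,r3:Add2,r4:3
c16: stall | r0:Add1,r1:6,r2:22,r3:Add2,r4:3
c17: CDB Add1=-19; issue SUB r3<-Add1 | r0:-19,r1:6,r2:22,r3:Add1,r4:3
c18: CDB Add2=20; issue ADD r4<-Add2 | r0:-19,r1:6,r2:22,r3:Add1,r4:Add2

STATUS = VALUE 22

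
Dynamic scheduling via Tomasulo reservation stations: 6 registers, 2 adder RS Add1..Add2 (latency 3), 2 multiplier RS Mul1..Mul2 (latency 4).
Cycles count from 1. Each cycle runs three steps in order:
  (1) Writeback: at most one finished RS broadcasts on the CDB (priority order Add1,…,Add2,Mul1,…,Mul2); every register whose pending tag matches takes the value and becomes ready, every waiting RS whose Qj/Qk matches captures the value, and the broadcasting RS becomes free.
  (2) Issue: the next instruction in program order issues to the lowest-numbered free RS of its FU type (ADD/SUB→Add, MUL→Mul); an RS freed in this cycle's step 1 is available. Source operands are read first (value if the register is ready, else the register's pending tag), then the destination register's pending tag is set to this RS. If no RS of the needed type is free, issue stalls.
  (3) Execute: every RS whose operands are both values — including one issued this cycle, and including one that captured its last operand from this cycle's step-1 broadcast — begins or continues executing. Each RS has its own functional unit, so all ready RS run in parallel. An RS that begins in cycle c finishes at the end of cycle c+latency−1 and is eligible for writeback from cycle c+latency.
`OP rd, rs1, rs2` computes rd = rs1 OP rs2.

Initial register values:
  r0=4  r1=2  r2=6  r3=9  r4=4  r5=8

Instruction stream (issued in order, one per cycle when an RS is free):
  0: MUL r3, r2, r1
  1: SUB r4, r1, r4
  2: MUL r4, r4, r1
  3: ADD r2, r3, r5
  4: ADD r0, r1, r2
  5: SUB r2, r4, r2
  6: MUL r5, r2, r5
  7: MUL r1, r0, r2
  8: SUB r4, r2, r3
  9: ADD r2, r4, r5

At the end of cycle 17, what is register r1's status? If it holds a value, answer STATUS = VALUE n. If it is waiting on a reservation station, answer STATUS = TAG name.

c1: issue MUL r3<-Mul1 | r0:4,r1:2,r2:6,r3:Mul1,r4:4,r5:8
c2: issue SUB r4<-Add1 | r0:4,r1:2,r2:6,r3:Mul1,r4:Add1,r5:8
c3: issue MUL r4<-Mul2 | r0:4,r1:2,r2:6,r3:Mul1,r4:Mul2,r5:8
c4: issue ADD r2<-Add2 | r0:4,r1:2,r2:Add2,r3:Mul1,r4:Mul2,r5:8
c5: CDB Add1=-2; issue ADD r0<-Add1 | r0:Add1,r1:2,r2:Add2,r3:Mul1,r4:Mul2,r5:8
c6: CDB Mul1=12; stall | r0:Add1,r1:2,r2:Add2,r3:12,r4:Mul2,r5:8
c7: stall | r0:Add1,r1:2,r2:Add2,r3:12,r4:Mul2,r5:8
c8: stall | r0:Add1,r1:2,r2:Add2,r3:12,r4:Mul2,r5:8
c9: CDB Add2=20; issue SUB r2<-Add2 | r0:Add1,r1:2,r2:Add2,r3:12,r4:Mul2,r5:8
c10: CDB Mul2=-4; issue MUL r5<-Mul1 | r0:Add1,r1:2,r2:Add2,r3:12,r4:-4,r5:Mul1
c11: issue MUL r1<-Mul2 | r0:Add1,r1:Mul2,r2:Add2,r3:12,r4:-4,r5:Mul1
c12: CDB Add1=22; issue SUB r4<-Add1 | r0:22,r1:Mul2,r2:Add2,r3:12,r4:Add1,r5:Mul1
c13: CDB Add2=-24; issue ADD r2<-Add2 | r0:22,r1:Mul2,r2:Add2,r3:12,r4:Add1,r5:Mul1
c14: - | r0:22,r1:Mul2,r2:Add2,r3:12,r4:Add1,r5:Mul1
c15: - | r0:22,r1:Mul2,r2:Add2,r3:12,r4:Add1,r5:Mul1
c16: CDB Add1=-36 | r0:22,r1:Mul2,r2:Add2,r3:12,r4:-36,r5:Mul1
c17: CDB Mul1=-192 | r0:22,r1:Mul2,r2:Add2,r3:12,r4:-36,r5:-192

STATUS = TAG Mul2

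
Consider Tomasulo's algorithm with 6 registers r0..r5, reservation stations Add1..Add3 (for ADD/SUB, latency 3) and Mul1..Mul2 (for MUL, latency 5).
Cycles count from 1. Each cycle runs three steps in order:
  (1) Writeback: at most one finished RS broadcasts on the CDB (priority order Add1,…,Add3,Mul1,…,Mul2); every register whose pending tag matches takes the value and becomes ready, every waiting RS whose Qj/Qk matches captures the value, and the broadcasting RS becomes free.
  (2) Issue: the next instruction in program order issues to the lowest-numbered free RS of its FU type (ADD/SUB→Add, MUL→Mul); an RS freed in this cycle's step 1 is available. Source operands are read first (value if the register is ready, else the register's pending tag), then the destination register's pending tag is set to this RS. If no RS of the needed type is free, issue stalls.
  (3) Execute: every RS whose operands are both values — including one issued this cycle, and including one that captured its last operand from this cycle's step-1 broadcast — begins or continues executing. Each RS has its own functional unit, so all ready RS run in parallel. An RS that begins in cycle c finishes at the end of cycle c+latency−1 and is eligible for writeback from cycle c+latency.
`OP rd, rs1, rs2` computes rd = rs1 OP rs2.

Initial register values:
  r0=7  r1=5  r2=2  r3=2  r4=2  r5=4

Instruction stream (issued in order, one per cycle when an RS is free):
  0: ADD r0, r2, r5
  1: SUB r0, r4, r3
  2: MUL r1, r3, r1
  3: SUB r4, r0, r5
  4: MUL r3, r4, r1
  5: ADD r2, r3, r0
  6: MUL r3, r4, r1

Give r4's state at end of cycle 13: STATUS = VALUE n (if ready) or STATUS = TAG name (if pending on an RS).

  c1: issue ADD r0<-Add1  regs: r0:Add1,r1:5,r2:2,r3:2,r4:2,r5:4
  c2: issue SUB r0<-Add2  regs: r0:Add2,r1:5,r2:2,r3:2,r4:2,r5:4
  c3: issue MUL r1<-Mul1  regs: r0:Add2,r1:Mul1,r2:2,r3:2,r4:2,r5:4
  c4: CDB Add1=6; issue SUB r4<-Add1  regs: r0:Add2,r1:Mul1,r2:2,r3:2,r4:Add1,r5:4
  c5: CDB Add2=0; issue MUL r3<-Mul2  regs: r0:0,r1:Mul1,r2:2,r3:Mul2,r4:Add1,r5:4
  c6: issue ADD r2<-Add2  regs: r0:0,r1:Mul1,r2:Add2,r3:Mul2,r4:Add1,r5:4
  c7: stall  regs: r0:0,r1:Mul1,r2:Add2,r3:Mul2,r4:Add1,r5:4
  c8: CDB Add1=-4; stall  regs: r0:0,r1:Mul1,r2:Add2,r3:Mul2,r4:-4,r5:4
  c9: CDB Mul1=10; issue MUL r3<-Mul1  regs: r0:0,r1:10,r2:Add2,r3:Mul1,r4:-4,r5:4
  c10: -  regs: r0:0,r1:10,r2:Add2,r3:Mul1,r4:-4,r5:4
  c11: -  regs: r0:0,r1:10,r2:Add2,r3:Mul1,r4:-4,r5:4
  c12: -  regs: r0:0,r1:10,r2:Add2,r3:Mul1,r4:-4,r5:4
  c13: -  regs: r0:0,r1:10,r2:Add2,r3:Mul1,r4:-4,r5:4

STATUS = VALUE -4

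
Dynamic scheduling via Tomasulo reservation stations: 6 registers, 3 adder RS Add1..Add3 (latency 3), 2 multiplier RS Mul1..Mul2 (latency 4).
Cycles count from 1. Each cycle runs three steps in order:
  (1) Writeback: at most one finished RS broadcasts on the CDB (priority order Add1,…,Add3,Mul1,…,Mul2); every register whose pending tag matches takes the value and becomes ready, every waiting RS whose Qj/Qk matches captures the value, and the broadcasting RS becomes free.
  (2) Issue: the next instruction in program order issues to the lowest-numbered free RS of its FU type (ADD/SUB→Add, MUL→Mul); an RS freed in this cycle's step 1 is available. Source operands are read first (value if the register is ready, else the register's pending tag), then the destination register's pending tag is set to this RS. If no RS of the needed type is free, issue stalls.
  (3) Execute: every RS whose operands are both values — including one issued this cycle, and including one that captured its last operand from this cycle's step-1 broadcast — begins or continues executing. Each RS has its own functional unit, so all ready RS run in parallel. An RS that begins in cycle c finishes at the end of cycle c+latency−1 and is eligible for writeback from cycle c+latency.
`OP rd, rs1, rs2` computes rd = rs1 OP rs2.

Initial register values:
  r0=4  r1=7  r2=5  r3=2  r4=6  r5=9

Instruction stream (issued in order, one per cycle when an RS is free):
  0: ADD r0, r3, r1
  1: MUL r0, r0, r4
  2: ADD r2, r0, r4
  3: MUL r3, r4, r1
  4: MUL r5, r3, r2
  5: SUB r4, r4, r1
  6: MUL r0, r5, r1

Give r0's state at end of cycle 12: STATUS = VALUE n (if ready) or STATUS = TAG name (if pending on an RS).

STATUS = TAG Mul2

cycle 1: issue ADD r0<-Add1 // r0:Add1,r1:7,r2:5,r3:2,r4:6,r5:9
cycle 2: issue MUL r0<-Mul1 // r0:Mul1,r1:7,r2:5,r3:2,r4:6,r5:9
cycle 3: issue ADD r2<-Add2 // r0:Mul1,r1:7,r2:Add2,r3:2,r4:6,r5:9
cycle 4: CDB Add1=9; issue MUL r3<-Mul2 // r0:Mul1,r1:7,r2:Add2,r3:Mul2,r4:6,r5:9
cycle 5: stall // r0:Mul1,r1:7,r2:Add2,r3:Mul2,r4:6,r5:9
cycle 6: stall // r0:Mul1,r1:7,r2:Add2,r3:Mul2,r4:6,r5:9
cycle 7: stall // r0:Mul1,r1:7,r2:Add2,r3:Mul2,r4:6,r5:9
cycle 8: CDB Mul1=54; issue MUL r5<-Mul1 // r0:54,r1:7,r2:Add2,r3:Mul2,r4:6,r5:Mul1
cycle 9: CDB Mul2=42; issue SUB r4<-Add1 // r0:54,r1:7,r2:Add2,r3:42,r4:Add1,r5:Mul1
cycle 10: issue MUL r0<-Mul2 // r0:Mul2,r1:7,r2:Add2,r3:42,r4:Add1,r5:Mul1
cycle 11: CDB Add2=60 // r0:Mul2,r1:7,r2:60,r3:42,r4:Add1,r5:Mul1
cycle 12: CDB Add1=-1 // r0:Mul2,r1:7,r2:60,r3:42,r4:-1,r5:Mul1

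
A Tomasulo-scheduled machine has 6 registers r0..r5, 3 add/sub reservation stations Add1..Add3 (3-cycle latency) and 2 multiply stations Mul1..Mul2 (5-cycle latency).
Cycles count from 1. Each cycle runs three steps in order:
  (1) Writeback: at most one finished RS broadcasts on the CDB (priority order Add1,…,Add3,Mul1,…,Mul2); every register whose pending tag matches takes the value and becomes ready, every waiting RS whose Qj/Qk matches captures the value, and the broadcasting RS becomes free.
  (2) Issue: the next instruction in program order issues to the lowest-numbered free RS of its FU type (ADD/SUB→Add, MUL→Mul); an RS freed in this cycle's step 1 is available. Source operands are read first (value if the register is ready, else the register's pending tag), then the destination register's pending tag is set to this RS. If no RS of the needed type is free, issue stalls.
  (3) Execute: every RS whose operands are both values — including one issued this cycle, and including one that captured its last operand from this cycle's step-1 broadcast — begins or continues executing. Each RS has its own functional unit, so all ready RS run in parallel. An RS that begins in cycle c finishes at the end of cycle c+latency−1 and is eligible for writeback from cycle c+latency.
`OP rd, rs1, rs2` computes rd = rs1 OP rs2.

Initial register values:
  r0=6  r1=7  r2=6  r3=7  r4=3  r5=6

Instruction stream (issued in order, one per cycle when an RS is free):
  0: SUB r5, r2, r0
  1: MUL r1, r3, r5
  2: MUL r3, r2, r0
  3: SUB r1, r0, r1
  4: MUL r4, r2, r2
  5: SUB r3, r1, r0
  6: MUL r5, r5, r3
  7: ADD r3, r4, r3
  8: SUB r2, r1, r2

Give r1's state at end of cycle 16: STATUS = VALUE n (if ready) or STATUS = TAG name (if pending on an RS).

STATUS = VALUE 6

c1: issue SUB r5<-Add1 | r0:6,r1:7,r2:6,r3:7,r4:3,r5:Add1
c2: issue MUL r1<-Mul1 | r0:6,r1:Mul1,r2:6,r3:7,r4:3,r5:Add1
c3: issue MUL r3<-Mul2 | r0:6,r1:Mul1,r2:6,r3:Mul2,r4:3,r5:Add1
c4: CDB Add1=0; issue SUB r1<-Add1 | r0:6,r1:Add1,r2:6,r3:Mul2,r4:3,r5:0
c5: stall | r0:6,r1:Add1,r2:6,r3:Mul2,r4:3,r5:0
c6: stall | r0:6,r1:Add1,r2:6,r3:Mul2,r4:3,r5:0
c7: stall | r0:6,r1:Add1,r2:6,r3:Mul2,r4:3,r5:0
c8: CDB Mul2=36; issue MUL r4<-Mul2 | r0:6,r1:Add1,r2:6,r3:36,r4:Mul2,r5:0
c9: CDB Mul1=0; issue SUB r3<-Add2 | r0:6,r1:Add1,r2:6,r3:Add2,r4:Mul2,r5:0
c10: issue MUL r5<-Mul1 | r0:6,r1:Add1,r2:6,r3:Add2,r4:Mul2,r5:Mul1
c11: issue ADD r3<-Add3 | r0:6,r1:Add1,r2:6,r3:Add3,r4:Mul2,r5:Mul1
c12: CDB Add1=6; issue SUB r2<-Add1 | r0:6,r1:6,r2:Add1,r3:Add3,r4:Mul2,r5:Mul1
c13: CDB Mul2=36 | r0:6,r1:6,r2:Add1,r3:Add3,r4:36,r5:Mul1
c14: - | r0:6,r1:6,r2:Add1,r3:Add3,r4:36,r5:Mul1
c15: CDB Add1=0 | r0:6,r1:6,r2:0,r3:Add3,r4:36,r5:Mul1
c16: CDB Add2=0 | r0:6,r1:6,r2:0,r3:Add3,r4:36,r5:Mul1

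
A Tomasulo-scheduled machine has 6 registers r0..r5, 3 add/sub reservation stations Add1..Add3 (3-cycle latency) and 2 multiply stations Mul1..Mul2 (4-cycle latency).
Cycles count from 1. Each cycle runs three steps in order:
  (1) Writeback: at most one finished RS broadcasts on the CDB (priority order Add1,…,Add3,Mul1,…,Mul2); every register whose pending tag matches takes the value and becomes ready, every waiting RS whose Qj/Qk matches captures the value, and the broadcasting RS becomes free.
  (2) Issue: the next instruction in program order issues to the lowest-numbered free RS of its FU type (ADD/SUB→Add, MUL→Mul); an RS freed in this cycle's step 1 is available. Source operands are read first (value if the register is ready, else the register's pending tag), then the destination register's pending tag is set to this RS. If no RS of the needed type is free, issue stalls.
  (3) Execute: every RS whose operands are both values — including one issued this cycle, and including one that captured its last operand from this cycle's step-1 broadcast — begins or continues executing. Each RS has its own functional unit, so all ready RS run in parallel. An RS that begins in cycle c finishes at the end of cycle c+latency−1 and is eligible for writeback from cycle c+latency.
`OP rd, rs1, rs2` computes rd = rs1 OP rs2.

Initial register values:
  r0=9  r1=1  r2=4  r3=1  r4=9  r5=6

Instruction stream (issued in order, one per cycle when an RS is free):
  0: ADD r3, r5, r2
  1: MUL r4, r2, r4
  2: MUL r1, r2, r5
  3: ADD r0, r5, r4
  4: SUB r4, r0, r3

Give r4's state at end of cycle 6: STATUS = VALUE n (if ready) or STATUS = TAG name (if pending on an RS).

STATUS = TAG Add2

cycle 1: issue ADD r3<-Add1 // r0:9,r1:1,r2:4,r3:Add1,r4:9,r5:6
cycle 2: issue MUL r4<-Mul1 // r0:9,r1:1,r2:4,r3:Add1,r4:Mul1,r5:6
cycle 3: issue MUL r1<-Mul2 // r0:9,r1:Mul2,r2:4,r3:Add1,r4:Mul1,r5:6
cycle 4: CDB Add1=10; issue ADD r0<-Add1 // r0:Add1,r1:Mul2,r2:4,r3:10,r4:Mul1,r5:6
cycle 5: issue SUB r4<-Add2 // r0:Add1,r1:Mul2,r2:4,r3:10,r4:Add2,r5:6
cycle 6: CDB Mul1=36 // r0:Add1,r1:Mul2,r2:4,r3:10,r4:Add2,r5:6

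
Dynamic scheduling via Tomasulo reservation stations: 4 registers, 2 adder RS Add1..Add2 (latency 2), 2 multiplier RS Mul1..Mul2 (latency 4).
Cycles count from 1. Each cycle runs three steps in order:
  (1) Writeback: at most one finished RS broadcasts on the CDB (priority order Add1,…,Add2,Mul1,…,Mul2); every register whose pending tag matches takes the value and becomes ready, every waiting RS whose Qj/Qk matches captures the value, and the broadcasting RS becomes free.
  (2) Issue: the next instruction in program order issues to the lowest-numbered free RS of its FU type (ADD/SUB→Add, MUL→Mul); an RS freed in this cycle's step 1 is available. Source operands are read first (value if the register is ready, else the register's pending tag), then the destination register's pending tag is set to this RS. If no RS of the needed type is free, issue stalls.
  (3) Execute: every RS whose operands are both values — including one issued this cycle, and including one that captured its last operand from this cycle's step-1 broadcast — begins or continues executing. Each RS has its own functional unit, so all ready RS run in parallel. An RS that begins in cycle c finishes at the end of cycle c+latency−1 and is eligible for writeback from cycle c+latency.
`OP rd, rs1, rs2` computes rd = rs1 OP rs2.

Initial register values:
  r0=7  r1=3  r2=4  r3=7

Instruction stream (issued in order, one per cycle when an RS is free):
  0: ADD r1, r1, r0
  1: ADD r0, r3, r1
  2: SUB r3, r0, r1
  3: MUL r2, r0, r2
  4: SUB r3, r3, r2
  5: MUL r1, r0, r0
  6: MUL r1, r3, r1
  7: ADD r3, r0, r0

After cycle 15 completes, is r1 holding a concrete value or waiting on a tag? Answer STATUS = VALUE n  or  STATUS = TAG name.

cycle 1: issue ADD r1<-Add1 // r0:7,r1:Add1,r2:4,r3:7
cycle 2: issue ADD r0<-Add2 // r0:Add2,r1:Add1,r2:4,r3:7
cycle 3: CDB Add1=10; issue SUB r3<-Add1 // r0:Add2,r1:10,r2:4,r3:Add1
cycle 4: issue MUL r2<-Mul1 // r0:Add2,r1:10,r2:Mul1,r3:Add1
cycle 5: CDB Add2=17; issue SUB r3<-Add2 // r0:17,r1:10,r2:Mul1,r3:Add2
cycle 6: issue MUL r1<-Mul2 // r0:17,r1:Mul2,r2:Mul1,r3:Add2
cycle 7: CDB Add1=7; stall // r0:17,r1:Mul2,r2:Mul1,r3:Add2
cycle 8: stall // r0:17,r1:Mul2,r2:Mul1,r3:Add2
cycle 9: CDB Mul1=68; issue MUL r1<-Mul1 // r0:17,r1:Mul1,r2:68,r3:Add2
cycle 10: CDB Mul2=289; issue ADD r3<-Add1 // r0:17,r1:Mul1,r2:68,r3:Add1
cycle 11: CDB Add2=-61 // r0:17,r1:Mul1,r2:68,r3:Add1
cycle 12: CDB Add1=34 // r0:17,r1:Mul1,r2:68,r3:34
cycle 13: - // r0:17,r1:Mul1,r2:68,r3:34
cycle 14: - // r0:17,r1:Mul1,r2:68,r3:34
cycle 15: CDB Mul1=-17629 // r0:17,r1:-17629,r2:68,r3:34

STATUS = VALUE -17629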